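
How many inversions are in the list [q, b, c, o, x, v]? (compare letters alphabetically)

Inversion pairs (indices are 0-based):
(0,1): q > b
(0,2): q > c
(0,3): q > o
(4,5): x > v
That's 4 pairs.

4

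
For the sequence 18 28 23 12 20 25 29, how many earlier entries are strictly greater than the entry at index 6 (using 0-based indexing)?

The element at index 6 is 29.
Elements before it: 18, 28, 23, 12, 20, 25
None of them are larger than 29.

0 such elements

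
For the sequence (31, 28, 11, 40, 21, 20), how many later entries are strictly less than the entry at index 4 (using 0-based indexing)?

The element at index 4 is 21.
Elements after it: 20
Those smaller than 21: 20

1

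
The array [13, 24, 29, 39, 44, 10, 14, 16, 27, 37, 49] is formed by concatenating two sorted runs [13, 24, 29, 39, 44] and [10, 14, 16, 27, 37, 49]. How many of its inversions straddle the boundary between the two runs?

Count, for every r in R, how many entries of L exceed r:
r = 10: 13, 24, 29, 39, 44 → 5
r = 14: 24, 29, 39, 44 → 4
r = 16: 24, 29, 39, 44 → 4
r = 27: 29, 39, 44 → 3
r = 37: 39, 44 → 2
r = 49: none → 0
Cross-inversions: 5 + 4 + 4 + 3 + 2 + 0 = 18

18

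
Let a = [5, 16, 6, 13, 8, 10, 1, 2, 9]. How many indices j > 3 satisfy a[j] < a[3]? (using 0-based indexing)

The element at index 3 is 13.
Elements after it: 8, 10, 1, 2, 9
Those smaller than 13: 8, 10, 1, 2, 9

5 such elements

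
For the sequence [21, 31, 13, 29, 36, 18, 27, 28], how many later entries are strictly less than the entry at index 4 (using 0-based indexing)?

The element at index 4 is 36.
Elements after it: 18, 27, 28
Those smaller than 36: 18, 27, 28

3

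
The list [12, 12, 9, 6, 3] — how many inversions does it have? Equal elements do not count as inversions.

9

Inversion pairs (indices are 0-based):
(0,2): 12 > 9
(0,3): 12 > 6
(0,4): 12 > 3
(1,2): 12 > 9
(1,3): 12 > 6
(1,4): 12 > 3
(2,3): 9 > 6
(2,4): 9 > 3
(3,4): 6 > 3
That's 9 pairs.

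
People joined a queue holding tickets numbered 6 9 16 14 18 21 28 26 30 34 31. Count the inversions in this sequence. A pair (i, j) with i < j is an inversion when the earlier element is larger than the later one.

For each element, count later entries that are smaller:
6: 0
9: 0
16: 1
14: 0
18: 0
21: 0
28: 1
26: 0
30: 0
34: 1
31: 0
Sum: 0 + 0 + 1 + 0 + 0 + 0 + 1 + 0 + 0 + 1 + 0 = 3

3 inversions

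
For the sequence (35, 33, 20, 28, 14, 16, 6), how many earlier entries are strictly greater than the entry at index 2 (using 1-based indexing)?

The element at index 2 is 33.
Elements before it: 35
Those larger than 33: 35

1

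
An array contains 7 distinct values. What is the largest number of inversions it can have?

21

A reversed (strictly descending) arrangement makes every pair an inversion, giving C(7, 2) inversions.
C(7, 2) = 7·6/2 = 21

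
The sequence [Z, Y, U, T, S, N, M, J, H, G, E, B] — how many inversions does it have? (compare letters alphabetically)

Count, for each position, how many later elements it exceeds:
Z → Y, U, T, S, N, M, J, H, G, E, B → 11
Y → U, T, S, N, M, J, H, G, E, B → 10
U → T, S, N, M, J, H, G, E, B → 9
T → S, N, M, J, H, G, E, B → 8
S → N, M, J, H, G, E, B → 7
N → M, J, H, G, E, B → 6
M → J, H, G, E, B → 5
J → H, G, E, B → 4
H → G, E, B → 3
G → E, B → 2
E → B → 1
B → none → 0
Sum: 11 + 10 + 9 + 8 + 7 + 6 + 5 + 4 + 3 + 2 + 1 + 0 = 66

There are 66 out-of-order pairs.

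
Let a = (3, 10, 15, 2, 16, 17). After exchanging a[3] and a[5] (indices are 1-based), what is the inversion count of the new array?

Positions 3 and 5 hold 15 and 16; after swapping, the array is [3, 10, 16, 2, 15, 17].
Count, for each position, how many later elements it exceeds:
3 → 2 → 1
10 → 2 → 1
16 → 2, 15 → 2
2 → none → 0
15 → none → 0
17 → none → 0
Sum: 1 + 1 + 2 + 0 + 0 + 0 = 4

4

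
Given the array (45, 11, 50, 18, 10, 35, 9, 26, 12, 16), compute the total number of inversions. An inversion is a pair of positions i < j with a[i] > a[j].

28

Element-by-element contributions:
45 → 11, 18, 10, 35, 9, 26, 12, 16 → 8
11 → 10, 9 → 2
50 → 18, 10, 35, 9, 26, 12, 16 → 7
18 → 10, 9, 12, 16 → 4
10 → 9 → 1
35 → 9, 26, 12, 16 → 4
9 → none → 0
26 → 12, 16 → 2
12 → none → 0
16 → none → 0
Sum: 8 + 2 + 7 + 4 + 1 + 4 + 0 + 2 + 0 + 0 = 28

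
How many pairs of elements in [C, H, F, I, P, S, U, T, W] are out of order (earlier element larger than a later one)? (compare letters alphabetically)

For each element, count later entries that are smaller:
C: 0
H: 1
F: 0
I: 0
P: 0
S: 0
U: 1
T: 0
W: 0
Sum: 0 + 1 + 0 + 0 + 0 + 0 + 1 + 0 + 0 = 2

2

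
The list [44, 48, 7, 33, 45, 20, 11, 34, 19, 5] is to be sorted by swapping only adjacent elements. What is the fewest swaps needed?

32 swaps

Minimum adjacent swaps = number of inversions (each swap of adjacent out-of-order elements removes one inversion and no swap can remove more).
Count inversions — for each element, later elements that are smaller:
44: 7, 33, 20, 11, 34, 19, 5 → 7
48: 7, 33, 45, 20, 11, 34, 19, 5 → 8
7: 5 → 1
33: 20, 11, 19, 5 → 4
45: 20, 11, 34, 19, 5 → 5
20: 11, 19, 5 → 3
11: 5 → 1
34: 19, 5 → 2
19: 5 → 1
5: none → 0
Total inversions: 7 + 8 + 1 + 4 + 5 + 3 + 1 + 2 + 1 + 0 = 32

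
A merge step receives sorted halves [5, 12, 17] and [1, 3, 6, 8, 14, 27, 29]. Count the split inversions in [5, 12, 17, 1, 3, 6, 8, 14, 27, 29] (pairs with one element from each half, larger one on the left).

Take each right-half value and tally the left-half values above it:
r = 1: 5, 12, 17 → 3
r = 3: 5, 12, 17 → 3
r = 6: 12, 17 → 2
r = 8: 12, 17 → 2
r = 14: 17 → 1
r = 27: none → 0
r = 29: none → 0
Cross-inversions: 3 + 3 + 2 + 2 + 1 + 0 + 0 = 11

Cross-inversions: 11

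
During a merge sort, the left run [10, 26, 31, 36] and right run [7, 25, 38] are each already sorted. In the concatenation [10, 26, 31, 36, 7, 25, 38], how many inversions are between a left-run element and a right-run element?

7 cross-inversions

For each element r of the right run, count left-run elements greater than r:
r = 7: 10, 26, 31, 36 → 4
r = 25: 26, 31, 36 → 3
r = 38: none → 0
Cross-inversions: 4 + 3 + 0 = 7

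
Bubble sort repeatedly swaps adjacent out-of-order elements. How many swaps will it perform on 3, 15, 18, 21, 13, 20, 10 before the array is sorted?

9 swaps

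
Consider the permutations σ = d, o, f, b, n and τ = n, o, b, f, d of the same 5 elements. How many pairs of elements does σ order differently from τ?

8 discordant pairs

Assign each item its position (1..5) in the first ordering, then rewrite the second ordering as that position sequence:
positions: d→1, o→2, f→3, b→4, n→5
second ordering as positions: [5, 2, 4, 3, 1]
Discordant pairs = inversions in this position sequence.
5: 2, 4, 3, 1 → 4
2: 1 → 1
4: 3, 1 → 2
3: 1 → 1
1: 0
Total: 4 + 1 + 2 + 1 + 0 = 8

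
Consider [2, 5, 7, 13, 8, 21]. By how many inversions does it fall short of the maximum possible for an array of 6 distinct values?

14 inversions short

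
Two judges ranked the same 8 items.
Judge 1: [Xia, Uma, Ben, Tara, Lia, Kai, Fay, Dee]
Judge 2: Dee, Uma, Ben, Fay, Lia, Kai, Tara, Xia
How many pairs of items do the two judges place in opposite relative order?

Assign each item its position (1..8) in the first ordering, then rewrite the second ordering as that position sequence:
positions: Xia→1, Uma→2, Ben→3, Tara→4, Lia→5, Kai→6, Fay→7, Dee→8
second ordering as positions: [8, 2, 3, 7, 5, 6, 4, 1]
Discordant pairs = inversions in this position sequence.
8: 2, 3, 7, 5, 6, 4, 1 → 7
2: 1 → 1
3: 1 → 1
7: 5, 6, 4, 1 → 4
5: 4, 1 → 2
6: 4, 1 → 2
4: 1 → 1
1: 0
Total: 7 + 1 + 1 + 4 + 2 + 2 + 1 + 0 = 18

18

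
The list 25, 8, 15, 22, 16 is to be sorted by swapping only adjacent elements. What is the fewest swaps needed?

Each adjacent swap fixes exactly one inversion, so the minimum swap count equals the number of inversions.
Count inversions — for each element, later elements that are smaller:
25: 8, 15, 22, 16 → 4
8: none → 0
15: none → 0
22: 16 → 1
16: none → 0
Total inversions: 4 + 0 + 0 + 1 + 0 = 5

5 adjacent swaps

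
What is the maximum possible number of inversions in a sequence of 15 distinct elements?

The maximum occurs when the array is in strictly decreasing order: every one of the C(15, 2) pairs is inverted.
C(15, 2) = 15·14/2 = 105

105 inversions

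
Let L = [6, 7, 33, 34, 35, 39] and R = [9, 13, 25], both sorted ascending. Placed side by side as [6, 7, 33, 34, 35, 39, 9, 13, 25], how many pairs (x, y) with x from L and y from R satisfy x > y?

12

Count, for every r in R, how many entries of L exceed r:
r = 9: 33, 34, 35, 39 → 4
r = 13: 33, 34, 35, 39 → 4
r = 25: 33, 34, 35, 39 → 4
Cross-inversions: 4 + 4 + 4 = 12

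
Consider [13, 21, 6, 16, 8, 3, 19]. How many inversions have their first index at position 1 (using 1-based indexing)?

3 such elements

The element at index 1 is 13.
Elements after it: 21, 6, 16, 8, 3, 19
Those smaller than 13: 6, 8, 3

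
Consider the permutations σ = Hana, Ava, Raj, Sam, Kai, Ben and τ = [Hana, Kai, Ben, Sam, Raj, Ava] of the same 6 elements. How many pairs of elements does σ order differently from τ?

Assign each item its position (1..6) in the first ordering, then rewrite the second ordering as that position sequence:
positions: Hana→1, Ava→2, Raj→3, Sam→4, Kai→5, Ben→6
second ordering as positions: [1, 5, 6, 4, 3, 2]
Discordant pairs = inversions in this position sequence.
1: 0
5: 4, 3, 2 → 3
6: 4, 3, 2 → 3
4: 3, 2 → 2
3: 2 → 1
2: 0
Total: 0 + 3 + 3 + 2 + 1 + 0 = 9

9 discordant pairs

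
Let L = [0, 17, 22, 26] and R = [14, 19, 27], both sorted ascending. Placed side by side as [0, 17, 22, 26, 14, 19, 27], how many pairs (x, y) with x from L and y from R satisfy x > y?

For each element r of the right run, count left-run elements greater than r:
r = 14: 17, 22, 26 → 3
r = 19: 22, 26 → 2
r = 27: none → 0
Cross-inversions: 3 + 2 + 0 = 5

5 split inversions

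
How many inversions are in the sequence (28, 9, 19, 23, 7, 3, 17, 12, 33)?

19

For each element, count later entries that are smaller:
28 → 9, 19, 23, 7, 3, 17, 12 → 7
9 → 7, 3 → 2
19 → 7, 3, 17, 12 → 4
23 → 7, 3, 17, 12 → 4
7 → 3 → 1
3 → none → 0
17 → 12 → 1
12 → none → 0
33 → none → 0
Sum: 7 + 2 + 4 + 4 + 1 + 0 + 1 + 0 + 0 = 19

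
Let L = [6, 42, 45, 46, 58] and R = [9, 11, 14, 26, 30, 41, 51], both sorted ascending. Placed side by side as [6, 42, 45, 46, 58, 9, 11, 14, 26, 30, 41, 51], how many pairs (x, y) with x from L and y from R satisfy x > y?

Take each right-half value and tally the left-half values above it:
r = 9: 42, 45, 46, 58 → 4
r = 11: 42, 45, 46, 58 → 4
r = 14: 42, 45, 46, 58 → 4
r = 26: 42, 45, 46, 58 → 4
r = 30: 42, 45, 46, 58 → 4
r = 41: 42, 45, 46, 58 → 4
r = 51: 58 → 1
Cross-inversions: 4 + 4 + 4 + 4 + 4 + 4 + 1 = 25

25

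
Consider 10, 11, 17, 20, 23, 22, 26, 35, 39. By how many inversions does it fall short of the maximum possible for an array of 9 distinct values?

Maximum inversions for 9 distinct elements is C(9, 2) = 9·8/2 = 36.
Current inversions — for each element, count later smaller elements:
10: 0
11: 0
17: 0
20: 0
23: 1
22: 0
26: 0
35: 0
39: 0
Current total: 0 + 0 + 0 + 0 + 1 + 0 + 0 + 0 + 0 = 1
Shortfall: 36 − 1 = 35

35 inversions short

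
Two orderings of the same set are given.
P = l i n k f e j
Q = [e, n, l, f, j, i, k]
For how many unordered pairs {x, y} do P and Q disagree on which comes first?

Assign each item its position (1..7) in the first ordering, then rewrite the second ordering as that position sequence:
positions: l→1, i→2, n→3, k→4, f→5, e→6, j→7
second ordering as positions: [6, 3, 1, 5, 7, 2, 4]
Discordant pairs = inversions in this position sequence.
6: 3, 1, 5, 2, 4 → 5
3: 1, 2 → 2
1: 0
5: 2, 4 → 2
7: 2, 4 → 2
2: 0
4: 0
Total: 5 + 2 + 0 + 2 + 2 + 0 + 0 = 11

11 disagreeing pairs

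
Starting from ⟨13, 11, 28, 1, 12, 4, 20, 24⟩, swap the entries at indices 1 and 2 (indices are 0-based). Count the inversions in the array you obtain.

13

Positions 1 and 2 hold 11 and 28; after swapping, the array is [13, 28, 11, 1, 12, 4, 20, 24].
Sweep left to right; for each value list the smaller values that follow it:
13 → 11, 1, 12, 4 → 4
28 → 11, 1, 12, 4, 20, 24 → 6
11 → 1, 4 → 2
1 → none → 0
12 → 4 → 1
4 → none → 0
20 → none → 0
24 → none → 0
Sum: 4 + 6 + 2 + 0 + 1 + 0 + 0 + 0 = 13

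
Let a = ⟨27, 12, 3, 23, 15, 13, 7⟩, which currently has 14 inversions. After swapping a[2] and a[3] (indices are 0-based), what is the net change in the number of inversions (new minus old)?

+1

Positions 2 and 3 hold 3 and 23; after swapping, the array is [27, 12, 23, 3, 15, 13, 7].
Count, for each position, how many later elements it exceeds:
27 → 12, 23, 3, 15, 13, 7 → 6
12 → 3, 7 → 2
23 → 3, 15, 13, 7 → 4
3 → none → 0
15 → 13, 7 → 2
13 → 7 → 1
7 → none → 0
Sum: 6 + 2 + 4 + 0 + 2 + 1 + 0 = 15
Change: 15 − 14 = +1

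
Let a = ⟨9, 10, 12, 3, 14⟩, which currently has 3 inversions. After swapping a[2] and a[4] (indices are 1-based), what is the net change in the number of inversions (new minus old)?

-1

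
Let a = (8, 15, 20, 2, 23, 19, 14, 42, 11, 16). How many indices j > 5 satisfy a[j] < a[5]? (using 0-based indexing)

3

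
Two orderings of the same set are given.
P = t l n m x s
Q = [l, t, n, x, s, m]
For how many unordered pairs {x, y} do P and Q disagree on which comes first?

There are 3 disagreeing pairs.

Assign each item its position (1..6) in the first ordering, then rewrite the second ordering as that position sequence:
positions: t→1, l→2, n→3, m→4, x→5, s→6
second ordering as positions: [2, 1, 3, 5, 6, 4]
Discordant pairs = inversions in this position sequence.
2: 1 → 1
1: 0
3: 0
5: 4 → 1
6: 4 → 1
4: 0
Total: 1 + 0 + 0 + 1 + 1 + 0 = 3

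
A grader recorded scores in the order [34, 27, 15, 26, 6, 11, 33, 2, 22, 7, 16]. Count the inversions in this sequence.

37

Element-by-element contributions:
34 → 27, 15, 26, 6, 11, 33, 2, 22, 7, 16 → 10
27 → 15, 26, 6, 11, 2, 22, 7, 16 → 8
15 → 6, 11, 2, 7 → 4
26 → 6, 11, 2, 22, 7, 16 → 6
6 → 2 → 1
11 → 2, 7 → 2
33 → 2, 22, 7, 16 → 4
2 → none → 0
22 → 7, 16 → 2
7 → none → 0
16 → none → 0
Sum: 10 + 8 + 4 + 6 + 1 + 2 + 4 + 0 + 2 + 0 + 0 = 37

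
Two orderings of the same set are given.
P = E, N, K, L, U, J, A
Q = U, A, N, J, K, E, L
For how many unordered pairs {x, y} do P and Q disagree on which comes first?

Assign each item its position (1..7) in the first ordering, then rewrite the second ordering as that position sequence:
positions: E→1, N→2, K→3, L→4, U→5, J→6, A→7
second ordering as positions: [5, 7, 2, 6, 3, 1, 4]
Discordant pairs = inversions in this position sequence.
5: 2, 3, 1, 4 → 4
7: 2, 6, 3, 1, 4 → 5
2: 1 → 1
6: 3, 1, 4 → 3
3: 1 → 1
1: 0
4: 0
Total: 4 + 5 + 1 + 3 + 1 + 0 + 0 = 14

Disagreeing pairs: 14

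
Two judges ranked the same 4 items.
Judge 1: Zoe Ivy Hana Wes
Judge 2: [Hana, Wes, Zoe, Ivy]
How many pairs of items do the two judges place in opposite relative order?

Assign each item its position (1..4) in the first ordering, then rewrite the second ordering as that position sequence:
positions: Zoe→1, Ivy→2, Hana→3, Wes→4
second ordering as positions: [3, 4, 1, 2]
Discordant pairs = inversions in this position sequence.
3: 1, 2 → 2
4: 1, 2 → 2
1: 0
2: 0
Total: 2 + 2 + 0 + 0 = 4

4 discordant pairs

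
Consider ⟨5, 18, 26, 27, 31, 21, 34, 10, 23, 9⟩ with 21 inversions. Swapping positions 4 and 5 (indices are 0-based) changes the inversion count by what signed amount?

Positions 4 and 5 hold 31 and 21; after swapping, the array is [5, 18, 26, 27, 21, 31, 34, 10, 23, 9].
Element-by-element contributions:
5 → none → 0
18 → 10, 9 → 2
26 → 21, 10, 23, 9 → 4
27 → 21, 10, 23, 9 → 4
21 → 10, 9 → 2
31 → 10, 23, 9 → 3
34 → 10, 23, 9 → 3
10 → 9 → 1
23 → 9 → 1
9 → none → 0
Sum: 0 + 2 + 4 + 4 + 2 + 3 + 3 + 1 + 1 + 0 = 20
Change: 20 − 21 = -1

-1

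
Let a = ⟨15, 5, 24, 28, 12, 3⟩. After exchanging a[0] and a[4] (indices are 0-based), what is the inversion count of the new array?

8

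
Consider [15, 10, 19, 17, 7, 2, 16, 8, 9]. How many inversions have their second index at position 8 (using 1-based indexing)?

5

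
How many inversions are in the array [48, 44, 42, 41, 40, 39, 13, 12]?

28 inversions

Count, for each position, how many later elements it exceeds:
48 → 44, 42, 41, 40, 39, 13, 12 → 7
44 → 42, 41, 40, 39, 13, 12 → 6
42 → 41, 40, 39, 13, 12 → 5
41 → 40, 39, 13, 12 → 4
40 → 39, 13, 12 → 3
39 → 13, 12 → 2
13 → 12 → 1
12 → none → 0
Sum: 7 + 6 + 5 + 4 + 3 + 2 + 1 + 0 = 28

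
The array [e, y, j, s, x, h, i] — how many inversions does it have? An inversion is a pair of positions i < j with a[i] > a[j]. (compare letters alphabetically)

11

Element-by-element contributions:
e: 0
y: 5
j: 2
s: 2
x: 2
h: 0
i: 0
Sum: 0 + 5 + 2 + 2 + 2 + 0 + 0 = 11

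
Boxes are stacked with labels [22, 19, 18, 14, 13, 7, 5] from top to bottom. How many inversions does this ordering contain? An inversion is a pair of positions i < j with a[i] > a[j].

21 inversions

Element-by-element contributions:
22 → 19, 18, 14, 13, 7, 5 → 6
19 → 18, 14, 13, 7, 5 → 5
18 → 14, 13, 7, 5 → 4
14 → 13, 7, 5 → 3
13 → 7, 5 → 2
7 → 5 → 1
5 → none → 0
Sum: 6 + 5 + 4 + 3 + 2 + 1 + 0 = 21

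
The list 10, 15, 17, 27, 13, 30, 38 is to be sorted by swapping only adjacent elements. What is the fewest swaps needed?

Each adjacent swap fixes exactly one inversion, so the minimum swap count equals the number of inversions.
Count inversions — for each element, later elements that are smaller:
10: none → 0
15: 13 → 1
17: 13 → 1
27: 13 → 1
13: none → 0
30: none → 0
38: none → 0
Total inversions: 0 + 1 + 1 + 1 + 0 + 0 + 0 = 3

3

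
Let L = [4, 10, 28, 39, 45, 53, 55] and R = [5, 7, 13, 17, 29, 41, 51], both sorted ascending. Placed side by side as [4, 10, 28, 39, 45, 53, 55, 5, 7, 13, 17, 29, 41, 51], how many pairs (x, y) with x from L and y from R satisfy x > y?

31

Count, for every r in R, how many entries of L exceed r:
r = 5: 10, 28, 39, 45, 53, 55 → 6
r = 7: 10, 28, 39, 45, 53, 55 → 6
r = 13: 28, 39, 45, 53, 55 → 5
r = 17: 28, 39, 45, 53, 55 → 5
r = 29: 39, 45, 53, 55 → 4
r = 41: 45, 53, 55 → 3
r = 51: 53, 55 → 2
Cross-inversions: 6 + 6 + 5 + 5 + 4 + 3 + 2 = 31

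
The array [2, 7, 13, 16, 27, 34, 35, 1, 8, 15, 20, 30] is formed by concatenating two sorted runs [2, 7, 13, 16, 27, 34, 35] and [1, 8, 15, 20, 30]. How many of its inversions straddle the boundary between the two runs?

Count, for every r in R, how many entries of L exceed r:
r = 1: 2, 7, 13, 16, 27, 34, 35 → 7
r = 8: 13, 16, 27, 34, 35 → 5
r = 15: 16, 27, 34, 35 → 4
r = 20: 27, 34, 35 → 3
r = 30: 34, 35 → 2
Cross-inversions: 7 + 5 + 4 + 3 + 2 = 21

21 split inversions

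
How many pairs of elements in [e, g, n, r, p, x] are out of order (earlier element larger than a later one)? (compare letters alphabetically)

Count, for each position, how many later elements it exceeds:
e: 0
g: 0
n: 0
r: 1
p: 0
x: 0
Sum: 0 + 0 + 0 + 1 + 0 + 0 = 1

There is 1 out-of-order pair.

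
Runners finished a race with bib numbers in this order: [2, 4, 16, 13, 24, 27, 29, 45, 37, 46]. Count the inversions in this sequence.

2 inversions

For each element, count later entries that are smaller:
2 → none → 0
4 → none → 0
16 → 13 → 1
13 → none → 0
24 → none → 0
27 → none → 0
29 → none → 0
45 → 37 → 1
37 → none → 0
46 → none → 0
Sum: 0 + 0 + 1 + 0 + 0 + 0 + 0 + 1 + 0 + 0 = 2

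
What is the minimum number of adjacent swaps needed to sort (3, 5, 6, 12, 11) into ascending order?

Each adjacent swap fixes exactly one inversion, so the minimum swap count equals the number of inversions.
Count inversions — for each element, later elements that are smaller:
3: none → 0
5: none → 0
6: none → 0
12: 11 → 1
11: none → 0
Total inversions: 0 + 0 + 0 + 1 + 0 = 1

1 swap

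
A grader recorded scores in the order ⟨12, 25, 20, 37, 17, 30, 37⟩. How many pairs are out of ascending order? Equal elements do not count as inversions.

5

Inversion pairs (indices are 0-based):
(1,2): 25 > 20
(1,4): 25 > 17
(2,4): 20 > 17
(3,4): 37 > 17
(3,5): 37 > 30
That's 5 pairs.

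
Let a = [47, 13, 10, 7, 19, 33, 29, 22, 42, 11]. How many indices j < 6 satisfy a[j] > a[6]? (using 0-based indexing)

2 such elements

The element at index 6 is 29.
Elements before it: 47, 13, 10, 7, 19, 33
Those larger than 29: 47, 33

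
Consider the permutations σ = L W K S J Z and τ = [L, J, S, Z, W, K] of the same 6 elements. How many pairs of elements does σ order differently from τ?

There are 7 discordant pairs.

Assign each item its position (1..6) in the first ordering, then rewrite the second ordering as that position sequence:
positions: L→1, W→2, K→3, S→4, J→5, Z→6
second ordering as positions: [1, 5, 4, 6, 2, 3]
Discordant pairs = inversions in this position sequence.
1: 0
5: 4, 2, 3 → 3
4: 2, 3 → 2
6: 2, 3 → 2
2: 0
3: 0
Total: 0 + 3 + 2 + 2 + 0 + 0 = 7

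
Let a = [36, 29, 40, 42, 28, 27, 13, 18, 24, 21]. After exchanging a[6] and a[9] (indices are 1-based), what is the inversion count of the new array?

Positions 6 and 9 hold 27 and 24; after swapping, the array is [36, 29, 40, 42, 28, 24, 13, 18, 27, 21].
Sweep left to right; for each value list the smaller values that follow it:
36 → 29, 28, 24, 13, 18, 27, 21 → 7
29 → 28, 24, 13, 18, 27, 21 → 6
40 → 28, 24, 13, 18, 27, 21 → 6
42 → 28, 24, 13, 18, 27, 21 → 6
28 → 24, 13, 18, 27, 21 → 5
24 → 13, 18, 21 → 3
13 → none → 0
18 → none → 0
27 → 21 → 1
21 → none → 0
Sum: 7 + 6 + 6 + 6 + 5 + 3 + 0 + 0 + 1 + 0 = 34

34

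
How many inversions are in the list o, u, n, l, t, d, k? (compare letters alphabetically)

Sweep left to right; for each value list the smaller values that follow it:
o: 4
u: 5
n: 3
l: 2
t: 2
d: 0
k: 0
Sum: 4 + 5 + 3 + 2 + 2 + 0 + 0 = 16

Out-of-order pairs: 16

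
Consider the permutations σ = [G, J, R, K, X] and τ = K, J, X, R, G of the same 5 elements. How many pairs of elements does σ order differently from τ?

Assign each item its position (1..5) in the first ordering, then rewrite the second ordering as that position sequence:
positions: G→1, J→2, R→3, K→4, X→5
second ordering as positions: [4, 2, 5, 3, 1]
Discordant pairs = inversions in this position sequence.
4: 2, 3, 1 → 3
2: 1 → 1
5: 3, 1 → 2
3: 1 → 1
1: 0
Total: 3 + 1 + 2 + 1 + 0 = 7

There are 7 discordant pairs.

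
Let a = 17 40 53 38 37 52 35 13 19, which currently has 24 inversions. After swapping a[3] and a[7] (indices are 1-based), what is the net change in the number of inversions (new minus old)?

-7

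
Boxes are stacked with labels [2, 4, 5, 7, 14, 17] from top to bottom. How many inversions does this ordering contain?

Count, for each position, how many later elements it exceeds:
2 → none → 0
4 → none → 0
5 → none → 0
7 → none → 0
14 → none → 0
17 → none → 0
Sum: 0 + 0 + 0 + 0 + 0 + 0 = 0

0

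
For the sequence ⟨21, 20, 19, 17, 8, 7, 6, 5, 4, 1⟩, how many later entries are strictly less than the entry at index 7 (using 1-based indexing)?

The element at index 7 is 6.
Elements after it: 5, 4, 1
Those smaller than 6: 5, 4, 1

3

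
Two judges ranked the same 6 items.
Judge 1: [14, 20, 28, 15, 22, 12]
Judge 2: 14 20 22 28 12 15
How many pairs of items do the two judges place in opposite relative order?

Assign each item its position (1..6) in the first ordering, then rewrite the second ordering as that position sequence:
positions: 14→1, 20→2, 28→3, 15→4, 22→5, 12→6
second ordering as positions: [1, 2, 5, 3, 6, 4]
Discordant pairs = inversions in this position sequence.
1: 0
2: 0
5: 3, 4 → 2
3: 0
6: 4 → 1
4: 0
Total: 0 + 0 + 2 + 0 + 1 + 0 = 3

3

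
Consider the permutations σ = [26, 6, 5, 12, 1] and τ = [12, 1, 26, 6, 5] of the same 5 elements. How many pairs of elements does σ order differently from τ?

6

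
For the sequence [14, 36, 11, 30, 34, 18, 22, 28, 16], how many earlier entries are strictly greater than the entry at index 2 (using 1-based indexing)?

0 such elements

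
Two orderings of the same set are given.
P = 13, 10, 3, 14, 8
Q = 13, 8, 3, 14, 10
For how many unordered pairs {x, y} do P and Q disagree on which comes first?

5 disagreeing pairs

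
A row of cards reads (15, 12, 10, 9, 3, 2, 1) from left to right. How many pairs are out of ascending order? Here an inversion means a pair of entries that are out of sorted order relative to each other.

21

Sweep left to right; for each value list the smaller values that follow it:
15: 6
12: 5
10: 4
9: 3
3: 2
2: 1
1: 0
Sum: 6 + 5 + 4 + 3 + 2 + 1 + 0 = 21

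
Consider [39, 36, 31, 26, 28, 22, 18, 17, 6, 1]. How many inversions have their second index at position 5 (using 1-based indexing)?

The element at index 5 is 28.
Elements before it: 39, 36, 31, 26
Those larger than 28: 39, 36, 31

3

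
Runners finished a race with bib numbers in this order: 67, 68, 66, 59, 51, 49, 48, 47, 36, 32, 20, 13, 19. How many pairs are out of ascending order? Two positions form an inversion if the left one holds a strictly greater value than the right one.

Element-by-element contributions:
67 → 66, 59, 51, 49, 48, 47, 36, 32, 20, 13, 19 → 11
68 → 66, 59, 51, 49, 48, 47, 36, 32, 20, 13, 19 → 11
66 → 59, 51, 49, 48, 47, 36, 32, 20, 13, 19 → 10
59 → 51, 49, 48, 47, 36, 32, 20, 13, 19 → 9
51 → 49, 48, 47, 36, 32, 20, 13, 19 → 8
49 → 48, 47, 36, 32, 20, 13, 19 → 7
48 → 47, 36, 32, 20, 13, 19 → 6
47 → 36, 32, 20, 13, 19 → 5
36 → 32, 20, 13, 19 → 4
32 → 20, 13, 19 → 3
20 → 13, 19 → 2
13 → none → 0
19 → none → 0
Sum: 11 + 11 + 10 + 9 + 8 + 7 + 6 + 5 + 4 + 3 + 2 + 0 + 0 = 76

76 out-of-order pairs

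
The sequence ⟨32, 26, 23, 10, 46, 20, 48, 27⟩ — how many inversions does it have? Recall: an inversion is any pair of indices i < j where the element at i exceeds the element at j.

Element-by-element contributions:
32: 5
26: 3
23: 2
10: 0
46: 2
20: 0
48: 1
27: 0
Sum: 5 + 3 + 2 + 0 + 2 + 0 + 1 + 0 = 13

13 inversions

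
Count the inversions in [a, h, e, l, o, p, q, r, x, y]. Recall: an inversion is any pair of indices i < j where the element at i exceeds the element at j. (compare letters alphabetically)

For each element, count later entries that are smaller:
a: 0
h: 1
e: 0
l: 0
o: 0
p: 0
q: 0
r: 0
x: 0
y: 0
Sum: 0 + 1 + 0 + 0 + 0 + 0 + 0 + 0 + 0 + 0 = 1

1 out-of-order pair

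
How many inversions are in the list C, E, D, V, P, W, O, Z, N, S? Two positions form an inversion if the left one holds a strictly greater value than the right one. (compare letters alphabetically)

There are 13 out-of-order pairs.

Count, for each position, how many later elements it exceeds:
C → none → 0
E → D → 1
D → none → 0
V → P, O, N, S → 4
P → O, N → 2
W → O, N, S → 3
O → N → 1
Z → N, S → 2
N → none → 0
S → none → 0
Sum: 0 + 1 + 0 + 4 + 2 + 3 + 1 + 2 + 0 + 0 = 13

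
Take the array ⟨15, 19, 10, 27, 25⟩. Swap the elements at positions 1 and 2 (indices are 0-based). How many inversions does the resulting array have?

2 inversions

Positions 1 and 2 hold 19 and 10; after swapping, the array is [15, 10, 19, 27, 25].
Sweep left to right; for each value list the smaller values that follow it:
15 → 10 → 1
10 → none → 0
19 → none → 0
27 → 25 → 1
25 → none → 0
Sum: 1 + 0 + 0 + 1 + 0 = 2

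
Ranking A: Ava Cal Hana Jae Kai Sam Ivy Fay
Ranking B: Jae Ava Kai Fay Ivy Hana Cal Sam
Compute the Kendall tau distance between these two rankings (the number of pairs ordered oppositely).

Assign each item its position (1..8) in the first ordering, then rewrite the second ordering as that position sequence:
positions: Ava→1, Cal→2, Hana→3, Jae→4, Kai→5, Sam→6, Ivy→7, Fay→8
second ordering as positions: [4, 1, 5, 8, 7, 3, 2, 6]
Discordant pairs = inversions in this position sequence.
4: 1, 3, 2 → 3
1: 0
5: 3, 2 → 2
8: 7, 3, 2, 6 → 4
7: 3, 2, 6 → 3
3: 2 → 1
2: 0
6: 0
Total: 3 + 0 + 2 + 4 + 3 + 1 + 0 + 0 = 13

Discordant pairs: 13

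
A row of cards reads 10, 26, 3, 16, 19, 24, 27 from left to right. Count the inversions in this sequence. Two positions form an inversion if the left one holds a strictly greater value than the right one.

Out-of-order index pairs (0-indexed):
(0,2): 10 > 3
(1,2): 26 > 3
(1,3): 26 > 16
(1,4): 26 > 19
(1,5): 26 > 24
That's 5 pairs.

5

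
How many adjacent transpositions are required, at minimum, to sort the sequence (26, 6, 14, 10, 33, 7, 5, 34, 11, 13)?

22 adjacent swaps

The minimum number of adjacent swaps to sort an array equals its inversion count, since every such swap removes exactly one inversion.
Count inversions — for each element, later elements that are smaller:
26: 6, 14, 10, 7, 5, 11, 13 → 7
6: 5 → 1
14: 10, 7, 5, 11, 13 → 5
10: 7, 5 → 2
33: 7, 5, 11, 13 → 4
7: 5 → 1
5: none → 0
34: 11, 13 → 2
11: none → 0
13: none → 0
Total inversions: 7 + 1 + 5 + 2 + 4 + 1 + 0 + 2 + 0 + 0 = 22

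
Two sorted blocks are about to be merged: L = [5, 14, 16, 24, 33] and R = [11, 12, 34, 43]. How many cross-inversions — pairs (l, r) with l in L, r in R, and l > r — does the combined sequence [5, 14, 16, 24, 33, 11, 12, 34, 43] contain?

Take each right-half value and tally the left-half values above it:
r = 11: 14, 16, 24, 33 → 4
r = 12: 14, 16, 24, 33 → 4
r = 34: none → 0
r = 43: none → 0
Cross-inversions: 4 + 4 + 0 + 0 = 8

8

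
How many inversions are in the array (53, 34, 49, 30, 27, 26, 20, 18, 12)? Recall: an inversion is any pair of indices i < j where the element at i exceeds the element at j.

Element-by-element contributions:
53: 8
34: 6
49: 6
30: 5
27: 4
26: 3
20: 2
18: 1
12: 0
Sum: 8 + 6 + 6 + 5 + 4 + 3 + 2 + 1 + 0 = 35

Inversions: 35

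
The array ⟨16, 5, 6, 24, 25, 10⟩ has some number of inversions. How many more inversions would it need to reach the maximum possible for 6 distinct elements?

10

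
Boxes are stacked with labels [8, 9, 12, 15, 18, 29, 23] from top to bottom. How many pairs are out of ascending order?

1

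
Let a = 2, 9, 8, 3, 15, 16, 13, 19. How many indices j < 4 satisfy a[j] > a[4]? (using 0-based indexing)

The element at index 4 is 15.
Elements before it: 2, 9, 8, 3
None of them are larger than 15.

0 such elements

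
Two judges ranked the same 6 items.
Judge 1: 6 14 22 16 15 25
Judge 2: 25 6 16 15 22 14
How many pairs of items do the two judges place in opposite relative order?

Assign each item its position (1..6) in the first ordering, then rewrite the second ordering as that position sequence:
positions: 6→1, 14→2, 22→3, 16→4, 15→5, 25→6
second ordering as positions: [6, 1, 4, 5, 3, 2]
Discordant pairs = inversions in this position sequence.
6: 1, 4, 5, 3, 2 → 5
1: 0
4: 3, 2 → 2
5: 3, 2 → 2
3: 2 → 1
2: 0
Total: 5 + 0 + 2 + 2 + 1 + 0 = 10

10 discordant pairs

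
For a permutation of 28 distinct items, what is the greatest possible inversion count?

378

A reversed (strictly descending) arrangement makes every pair an inversion, giving C(28, 2) inversions.
C(28, 2) = 28·27/2 = 378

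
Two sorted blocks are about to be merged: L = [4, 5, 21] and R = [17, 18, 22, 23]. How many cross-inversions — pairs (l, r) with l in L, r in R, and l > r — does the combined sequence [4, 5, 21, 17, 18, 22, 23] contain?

2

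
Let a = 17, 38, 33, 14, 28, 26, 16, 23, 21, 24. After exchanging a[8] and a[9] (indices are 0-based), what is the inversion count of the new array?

Positions 8 and 9 hold 21 and 24; after swapping, the array is [17, 38, 33, 14, 28, 26, 16, 23, 24, 21].
Count, for each position, how many later elements it exceeds:
17 → 14, 16 → 2
38 → 33, 14, 28, 26, 16, 23, 24, 21 → 8
33 → 14, 28, 26, 16, 23, 24, 21 → 7
14 → none → 0
28 → 26, 16, 23, 24, 21 → 5
26 → 16, 23, 24, 21 → 4
16 → none → 0
23 → 21 → 1
24 → 21 → 1
21 → none → 0
Sum: 2 + 8 + 7 + 0 + 5 + 4 + 0 + 1 + 1 + 0 = 28

Inversions: 28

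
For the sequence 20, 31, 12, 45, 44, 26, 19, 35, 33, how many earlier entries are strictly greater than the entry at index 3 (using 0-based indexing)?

The element at index 3 is 45.
Elements before it: 20, 31, 12
None of them are larger than 45.

0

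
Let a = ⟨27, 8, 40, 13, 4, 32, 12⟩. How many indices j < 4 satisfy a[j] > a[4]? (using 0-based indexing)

4

The element at index 4 is 4.
Elements before it: 27, 8, 40, 13
Those larger than 4: 27, 8, 40, 13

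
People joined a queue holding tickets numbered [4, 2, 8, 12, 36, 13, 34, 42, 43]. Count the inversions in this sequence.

Inversions: 3

For each element, count later entries that are smaller:
4 → 2 → 1
2 → none → 0
8 → none → 0
12 → none → 0
36 → 13, 34 → 2
13 → none → 0
34 → none → 0
42 → none → 0
43 → none → 0
Sum: 1 + 0 + 0 + 0 + 2 + 0 + 0 + 0 + 0 = 3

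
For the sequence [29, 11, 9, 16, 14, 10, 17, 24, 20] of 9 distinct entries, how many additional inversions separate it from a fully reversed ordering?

22 inversions short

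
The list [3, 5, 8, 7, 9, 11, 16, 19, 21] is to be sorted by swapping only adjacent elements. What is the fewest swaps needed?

1 adjacent swap

Each adjacent swap fixes exactly one inversion, so the minimum swap count equals the number of inversions.
Count inversions — for each element, later elements that are smaller:
3: none → 0
5: none → 0
8: 7 → 1
7: none → 0
9: none → 0
11: none → 0
16: none → 0
19: none → 0
21: none → 0
Total inversions: 0 + 0 + 1 + 0 + 0 + 0 + 0 + 0 + 0 = 1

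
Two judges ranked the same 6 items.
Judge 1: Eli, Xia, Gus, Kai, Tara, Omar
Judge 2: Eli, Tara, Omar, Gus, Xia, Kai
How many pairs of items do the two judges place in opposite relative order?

7

Assign each item its position (1..6) in the first ordering, then rewrite the second ordering as that position sequence:
positions: Eli→1, Xia→2, Gus→3, Kai→4, Tara→5, Omar→6
second ordering as positions: [1, 5, 6, 3, 2, 4]
Discordant pairs = inversions in this position sequence.
1: 0
5: 3, 2, 4 → 3
6: 3, 2, 4 → 3
3: 2 → 1
2: 0
4: 0
Total: 0 + 3 + 3 + 1 + 0 + 0 = 7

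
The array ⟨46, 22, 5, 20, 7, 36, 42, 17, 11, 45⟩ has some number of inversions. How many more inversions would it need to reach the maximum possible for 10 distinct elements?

Maximum inversions for 10 distinct elements is C(10, 2) = 10·9/2 = 45.
Current inversions — for each element, count later smaller elements:
46: 9
22: 5
5: 0
20: 3
7: 0
36: 2
42: 2
17: 1
11: 0
45: 0
Current total: 9 + 5 + 0 + 3 + 0 + 2 + 2 + 1 + 0 + 0 = 22
Shortfall: 45 − 22 = 23

23 inversions short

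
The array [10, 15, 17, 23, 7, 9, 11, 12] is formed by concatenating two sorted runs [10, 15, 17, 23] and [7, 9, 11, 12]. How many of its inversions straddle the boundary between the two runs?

Count, for every r in R, how many entries of L exceed r:
r = 7: 10, 15, 17, 23 → 4
r = 9: 10, 15, 17, 23 → 4
r = 11: 15, 17, 23 → 3
r = 12: 15, 17, 23 → 3
Cross-inversions: 4 + 4 + 3 + 3 = 14

14 split inversions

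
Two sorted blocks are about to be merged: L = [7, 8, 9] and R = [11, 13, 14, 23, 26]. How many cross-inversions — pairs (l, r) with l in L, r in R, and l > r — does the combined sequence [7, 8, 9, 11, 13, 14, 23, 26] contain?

There are 0 split inversions.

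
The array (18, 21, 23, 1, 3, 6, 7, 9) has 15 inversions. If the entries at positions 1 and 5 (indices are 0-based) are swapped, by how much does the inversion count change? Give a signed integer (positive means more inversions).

Positions 1 and 5 hold 21 and 6; after swapping, the array is [18, 6, 23, 1, 3, 21, 7, 9].
Count, for each position, how many later elements it exceeds:
18 → 6, 1, 3, 7, 9 → 5
6 → 1, 3 → 2
23 → 1, 3, 21, 7, 9 → 5
1 → none → 0
3 → none → 0
21 → 7, 9 → 2
7 → none → 0
9 → none → 0
Sum: 5 + 2 + 5 + 0 + 0 + 2 + 0 + 0 = 14
Change: 14 − 15 = -1

-1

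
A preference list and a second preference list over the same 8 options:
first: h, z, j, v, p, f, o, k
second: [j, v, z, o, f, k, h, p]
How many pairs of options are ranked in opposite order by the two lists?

Assign each item its position (1..8) in the first ordering, then rewrite the second ordering as that position sequence:
positions: h→1, z→2, j→3, v→4, p→5, f→6, o→7, k→8
second ordering as positions: [3, 4, 2, 7, 6, 8, 1, 5]
Discordant pairs = inversions in this position sequence.
3: 2, 1 → 2
4: 2, 1 → 2
2: 1 → 1
7: 6, 1, 5 → 3
6: 1, 5 → 2
8: 1, 5 → 2
1: 0
5: 0
Total: 2 + 2 + 1 + 3 + 2 + 2 + 0 + 0 = 12

There are 12 pairs.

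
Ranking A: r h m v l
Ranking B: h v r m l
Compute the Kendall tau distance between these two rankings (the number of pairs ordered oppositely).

3 discordant pairs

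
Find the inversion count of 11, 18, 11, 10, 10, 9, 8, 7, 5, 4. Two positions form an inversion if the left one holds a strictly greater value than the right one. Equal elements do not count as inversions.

42 inversions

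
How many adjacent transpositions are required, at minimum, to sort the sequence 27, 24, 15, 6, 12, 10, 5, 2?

26 adjacent swaps

The minimum number of adjacent swaps to sort an array equals its inversion count, since every such swap removes exactly one inversion.
Count inversions — for each element, later elements that are smaller:
27: 24, 15, 6, 12, 10, 5, 2 → 7
24: 15, 6, 12, 10, 5, 2 → 6
15: 6, 12, 10, 5, 2 → 5
6: 5, 2 → 2
12: 10, 5, 2 → 3
10: 5, 2 → 2
5: 2 → 1
2: none → 0
Total inversions: 7 + 6 + 5 + 2 + 3 + 2 + 1 + 0 = 26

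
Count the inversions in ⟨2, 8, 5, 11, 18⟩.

1 inversion

Element-by-element contributions:
2 → none → 0
8 → 5 → 1
5 → none → 0
11 → none → 0
18 → none → 0
Sum: 0 + 1 + 0 + 0 + 0 = 1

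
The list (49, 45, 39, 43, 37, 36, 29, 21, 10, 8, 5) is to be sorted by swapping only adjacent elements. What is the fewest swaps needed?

Each adjacent swap fixes exactly one inversion, so the minimum swap count equals the number of inversions.
Count inversions — for each element, later elements that are smaller:
49: 45, 39, 43, 37, 36, 29, 21, 10, 8, 5 → 10
45: 39, 43, 37, 36, 29, 21, 10, 8, 5 → 9
39: 37, 36, 29, 21, 10, 8, 5 → 7
43: 37, 36, 29, 21, 10, 8, 5 → 7
37: 36, 29, 21, 10, 8, 5 → 6
36: 29, 21, 10, 8, 5 → 5
29: 21, 10, 8, 5 → 4
21: 10, 8, 5 → 3
10: 8, 5 → 2
8: 5 → 1
5: none → 0
Total inversions: 10 + 9 + 7 + 7 + 6 + 5 + 4 + 3 + 2 + 1 + 0 = 54

54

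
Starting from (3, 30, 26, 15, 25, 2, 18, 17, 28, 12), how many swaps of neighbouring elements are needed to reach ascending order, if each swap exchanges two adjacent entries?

25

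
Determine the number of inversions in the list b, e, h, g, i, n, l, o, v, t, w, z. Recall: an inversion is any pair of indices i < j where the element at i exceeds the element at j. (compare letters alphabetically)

Inversions: 3

Element-by-element contributions:
b → none → 0
e → none → 0
h → g → 1
g → none → 0
i → none → 0
n → l → 1
l → none → 0
o → none → 0
v → t → 1
t → none → 0
w → none → 0
z → none → 0
Sum: 0 + 0 + 1 + 0 + 0 + 1 + 0 + 0 + 1 + 0 + 0 + 0 = 3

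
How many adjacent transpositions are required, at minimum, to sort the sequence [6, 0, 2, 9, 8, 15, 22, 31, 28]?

Adjacent swaps: 4

The minimum number of adjacent swaps to sort an array equals its inversion count, since every such swap removes exactly one inversion.
Count inversions — for each element, later elements that are smaller:
6: 0, 2 → 2
0: none → 0
2: none → 0
9: 8 → 1
8: none → 0
15: none → 0
22: none → 0
31: 28 → 1
28: none → 0
Total inversions: 2 + 0 + 0 + 1 + 0 + 0 + 0 + 1 + 0 = 4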